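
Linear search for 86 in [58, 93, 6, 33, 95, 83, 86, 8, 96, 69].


i=0: 58!=86
i=1: 93!=86
i=2: 6!=86
i=3: 33!=86
i=4: 95!=86
i=5: 83!=86
i=6: 86==86 found!

Found at 6, 7 comps


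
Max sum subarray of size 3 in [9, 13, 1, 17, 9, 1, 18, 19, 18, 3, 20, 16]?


[0:3]: 23
[1:4]: 31
[2:5]: 27
[3:6]: 27
[4:7]: 28
[5:8]: 38
[6:9]: 55
[7:10]: 40
[8:11]: 41
[9:12]: 39

Max: 55 at [6:9]


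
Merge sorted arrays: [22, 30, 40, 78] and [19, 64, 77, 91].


Take 19 from B
Take 22 from A
Take 30 from A
Take 40 from A
Take 64 from B
Take 77 from B
Take 78 from A

Merged: [19, 22, 30, 40, 64, 77, 78, 91]


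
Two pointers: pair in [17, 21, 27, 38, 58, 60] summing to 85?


lo=0(17)+hi=5(60)=77
lo=1(21)+hi=5(60)=81
lo=2(27)+hi=5(60)=87
lo=2(27)+hi=4(58)=85

Yes: 27+58=85


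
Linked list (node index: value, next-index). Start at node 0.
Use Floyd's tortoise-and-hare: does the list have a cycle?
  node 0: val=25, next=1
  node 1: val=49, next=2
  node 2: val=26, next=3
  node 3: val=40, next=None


Floyd's tortoise (slow, +1) and hare (fast, +2):
  init: slow=0, fast=0
  step 1: slow=1, fast=2
  step 2: fast 2->3->None, no cycle

Cycle: no


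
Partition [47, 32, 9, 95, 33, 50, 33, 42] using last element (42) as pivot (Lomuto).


Pivot: 42
  32 <= 42: swap -> [32, 47, 9, 95, 33, 50, 33, 42]
  9 <= 42: swap -> [32, 9, 47, 95, 33, 50, 33, 42]
  33 <= 42: swap -> [32, 9, 33, 95, 47, 50, 33, 42]
  33 <= 42: swap -> [32, 9, 33, 33, 47, 50, 95, 42]
Place pivot at 4: [32, 9, 33, 33, 42, 50, 95, 47]

Partitioned: [32, 9, 33, 33, 42, 50, 95, 47]


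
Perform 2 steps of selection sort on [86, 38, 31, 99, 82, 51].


Initial: [86, 38, 31, 99, 82, 51]
Step 1: min=31 at 2
  Swap: [31, 38, 86, 99, 82, 51]
Step 2: min=38 at 1
  Swap: [31, 38, 86, 99, 82, 51]

After 2 steps: [31, 38, 86, 99, 82, 51]


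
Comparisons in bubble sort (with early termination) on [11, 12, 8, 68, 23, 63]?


Algorithm: bubble sort (with early termination)
Input: [11, 12, 8, 68, 23, 63]
Sorted: [8, 11, 12, 23, 63, 68]

12


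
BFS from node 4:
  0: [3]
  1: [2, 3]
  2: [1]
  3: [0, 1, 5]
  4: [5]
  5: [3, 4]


Visit 4, enqueue [5]
Visit 5, enqueue [3]
Visit 3, enqueue [0, 1]
Visit 0, enqueue []
Visit 1, enqueue [2]
Visit 2, enqueue []

BFS order: [4, 5, 3, 0, 1, 2]


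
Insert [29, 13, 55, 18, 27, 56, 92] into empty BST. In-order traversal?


Insert 29: root
Insert 13: L from 29
Insert 55: R from 29
Insert 18: L from 29 -> R from 13
Insert 27: L from 29 -> R from 13 -> R from 18
Insert 56: R from 29 -> R from 55
Insert 92: R from 29 -> R from 55 -> R from 56

In-order: [13, 18, 27, 29, 55, 56, 92]


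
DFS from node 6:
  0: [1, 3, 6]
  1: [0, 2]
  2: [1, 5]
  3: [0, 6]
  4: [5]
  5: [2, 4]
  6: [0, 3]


Visit 6, push [3, 0]
Visit 0, push [3, 1]
Visit 1, push [2]
Visit 2, push [5]
Visit 5, push [4]
Visit 4, push []
Visit 3, push []

DFS order: [6, 0, 1, 2, 5, 4, 3]


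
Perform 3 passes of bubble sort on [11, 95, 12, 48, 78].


Initial: [11, 95, 12, 48, 78]
Pass 1: [11, 12, 48, 78, 95] (3 swaps)
Pass 2: [11, 12, 48, 78, 95] (0 swaps)
Pass 3: [11, 12, 48, 78, 95] (0 swaps)

After 3 passes: [11, 12, 48, 78, 95]


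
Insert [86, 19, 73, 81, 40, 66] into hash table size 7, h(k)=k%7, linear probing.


Insert 86: h=2 -> slot 2
Insert 19: h=5 -> slot 5
Insert 73: h=3 -> slot 3
Insert 81: h=4 -> slot 4
Insert 40: h=5, 1 probes -> slot 6
Insert 66: h=3, 4 probes -> slot 0

Table: [66, None, 86, 73, 81, 19, 40]


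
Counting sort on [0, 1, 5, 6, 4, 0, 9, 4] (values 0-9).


Input: [0, 1, 5, 6, 4, 0, 9, 4]
Counts: [2, 1, 0, 0, 2, 1, 1, 0, 0, 1]

Sorted: [0, 0, 1, 4, 4, 5, 6, 9]


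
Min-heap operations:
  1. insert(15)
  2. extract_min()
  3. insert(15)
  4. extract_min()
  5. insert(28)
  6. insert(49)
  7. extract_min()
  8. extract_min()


insert(15) -> [15]
extract_min()->15, []
insert(15) -> [15]
extract_min()->15, []
insert(28) -> [28]
insert(49) -> [28, 49]
extract_min()->28, [49]
extract_min()->49, []

Final heap: []


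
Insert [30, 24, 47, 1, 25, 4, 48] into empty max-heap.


Insert 30: [30]
Insert 24: [30, 24]
Insert 47: [47, 24, 30]
Insert 1: [47, 24, 30, 1]
Insert 25: [47, 25, 30, 1, 24]
Insert 4: [47, 25, 30, 1, 24, 4]
Insert 48: [48, 25, 47, 1, 24, 4, 30]

Final heap: [48, 25, 47, 1, 24, 4, 30]


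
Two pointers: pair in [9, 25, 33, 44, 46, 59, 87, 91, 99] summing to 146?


lo=0(9)+hi=8(99)=108
lo=1(25)+hi=8(99)=124
lo=2(33)+hi=8(99)=132
lo=3(44)+hi=8(99)=143
lo=4(46)+hi=8(99)=145
lo=5(59)+hi=8(99)=158
lo=5(59)+hi=7(91)=150
lo=5(59)+hi=6(87)=146

Yes: 59+87=146


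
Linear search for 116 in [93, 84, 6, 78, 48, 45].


i=0: 93!=116
i=1: 84!=116
i=2: 6!=116
i=3: 78!=116
i=4: 48!=116
i=5: 45!=116

Not found, 6 comps


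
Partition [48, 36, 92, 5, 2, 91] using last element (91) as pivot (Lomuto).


Pivot: 91
  48 <= 91: advance i (no swap)
  36 <= 91: advance i (no swap)
  5 <= 91: swap -> [48, 36, 5, 92, 2, 91]
  2 <= 91: swap -> [48, 36, 5, 2, 92, 91]
Place pivot at 4: [48, 36, 5, 2, 91, 92]

Partitioned: [48, 36, 5, 2, 91, 92]


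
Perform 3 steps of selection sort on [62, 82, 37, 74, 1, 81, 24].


Initial: [62, 82, 37, 74, 1, 81, 24]
Step 1: min=1 at 4
  Swap: [1, 82, 37, 74, 62, 81, 24]
Step 2: min=24 at 6
  Swap: [1, 24, 37, 74, 62, 81, 82]
Step 3: min=37 at 2
  Swap: [1, 24, 37, 74, 62, 81, 82]

After 3 steps: [1, 24, 37, 74, 62, 81, 82]


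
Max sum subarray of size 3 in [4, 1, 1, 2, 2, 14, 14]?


[0:3]: 6
[1:4]: 4
[2:5]: 5
[3:6]: 18
[4:7]: 30

Max: 30 at [4:7]


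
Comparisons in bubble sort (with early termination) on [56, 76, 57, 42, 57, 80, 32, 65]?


Algorithm: bubble sort (with early termination)
Input: [56, 76, 57, 42, 57, 80, 32, 65]
Sorted: [32, 42, 56, 57, 57, 65, 76, 80]

28


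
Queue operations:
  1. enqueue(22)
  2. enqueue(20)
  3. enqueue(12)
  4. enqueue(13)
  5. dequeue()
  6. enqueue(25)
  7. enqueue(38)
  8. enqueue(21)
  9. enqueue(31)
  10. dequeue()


enqueue(22) -> [22]
enqueue(20) -> [22, 20]
enqueue(12) -> [22, 20, 12]
enqueue(13) -> [22, 20, 12, 13]
dequeue()->22, [20, 12, 13]
enqueue(25) -> [20, 12, 13, 25]
enqueue(38) -> [20, 12, 13, 25, 38]
enqueue(21) -> [20, 12, 13, 25, 38, 21]
enqueue(31) -> [20, 12, 13, 25, 38, 21, 31]
dequeue()->20, [12, 13, 25, 38, 21, 31]

Final queue: [12, 13, 25, 38, 21, 31]


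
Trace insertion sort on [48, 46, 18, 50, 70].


Initial: [48, 46, 18, 50, 70]
Insert 46: [46, 48, 18, 50, 70]
Insert 18: [18, 46, 48, 50, 70]
Insert 50: [18, 46, 48, 50, 70]
Insert 70: [18, 46, 48, 50, 70]

Sorted: [18, 46, 48, 50, 70]


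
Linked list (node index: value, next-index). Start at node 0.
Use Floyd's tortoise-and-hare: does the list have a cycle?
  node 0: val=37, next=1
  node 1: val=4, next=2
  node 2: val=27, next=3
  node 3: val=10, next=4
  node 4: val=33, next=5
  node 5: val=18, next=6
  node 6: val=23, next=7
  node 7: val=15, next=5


Floyd's tortoise (slow, +1) and hare (fast, +2):
  init: slow=0, fast=0
  step 1: slow=1, fast=2
  step 2: slow=2, fast=4
  step 3: slow=3, fast=6
  step 4: slow=4, fast=5
  step 5: slow=5, fast=7
  step 6: slow=6, fast=6
  slow == fast at node 6: cycle detected

Cycle: yes


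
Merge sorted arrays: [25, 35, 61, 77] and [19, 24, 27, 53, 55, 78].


Take 19 from B
Take 24 from B
Take 25 from A
Take 27 from B
Take 35 from A
Take 53 from B
Take 55 from B
Take 61 from A
Take 77 from A

Merged: [19, 24, 25, 27, 35, 53, 55, 61, 77, 78]


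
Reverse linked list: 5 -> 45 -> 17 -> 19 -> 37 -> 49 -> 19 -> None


Step 1: curr=5, set curr.next=prev(None) | reversed so far: 5
Step 2: curr=45, set curr.next=prev(5) | reversed so far: 45 -> 5
Step 3: curr=17, set curr.next=prev(45) | reversed so far: 17 -> 45 -> 5
Step 4: curr=19, set curr.next=prev(17) | reversed so far: 19 -> 17 -> 45 -> 5
Step 5: curr=37, set curr.next=prev(19) | reversed so far: 37 -> 19 -> 17 -> 45 -> 5
Step 6: curr=49, set curr.next=prev(37) | reversed so far: 49 -> 37 -> 19 -> 17 -> 45 -> 5
Step 7: curr=19, set curr.next=prev(49) | reversed so far: 19 -> 49 -> 37 -> 19 -> 17 -> 45 -> 5

19 -> 49 -> 37 -> 19 -> 17 -> 45 -> 5 -> None


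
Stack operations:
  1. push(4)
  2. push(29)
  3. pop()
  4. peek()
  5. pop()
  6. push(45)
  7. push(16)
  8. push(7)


push(4) -> [4]
push(29) -> [4, 29]
pop()->29, [4]
peek()->4
pop()->4, []
push(45) -> [45]
push(16) -> [45, 16]
push(7) -> [45, 16, 7]

Final stack: [45, 16, 7]


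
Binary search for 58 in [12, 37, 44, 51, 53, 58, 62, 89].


Step 1: lo=0, hi=7, mid=3, val=51
Step 2: lo=4, hi=7, mid=5, val=58

Found at index 5


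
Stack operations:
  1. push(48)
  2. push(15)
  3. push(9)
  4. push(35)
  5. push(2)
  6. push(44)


push(48) -> [48]
push(15) -> [48, 15]
push(9) -> [48, 15, 9]
push(35) -> [48, 15, 9, 35]
push(2) -> [48, 15, 9, 35, 2]
push(44) -> [48, 15, 9, 35, 2, 44]

Final stack: [48, 15, 9, 35, 2, 44]


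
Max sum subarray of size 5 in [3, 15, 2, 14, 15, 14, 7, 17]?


[0:5]: 49
[1:6]: 60
[2:7]: 52
[3:8]: 67

Max: 67 at [3:8]


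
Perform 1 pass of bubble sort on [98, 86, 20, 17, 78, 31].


Initial: [98, 86, 20, 17, 78, 31]
Pass 1: [86, 20, 17, 78, 31, 98] (5 swaps)

After 1 pass: [86, 20, 17, 78, 31, 98]


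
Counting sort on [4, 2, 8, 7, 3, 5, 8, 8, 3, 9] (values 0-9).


Input: [4, 2, 8, 7, 3, 5, 8, 8, 3, 9]
Counts: [0, 0, 1, 2, 1, 1, 0, 1, 3, 1]

Sorted: [2, 3, 3, 4, 5, 7, 8, 8, 8, 9]


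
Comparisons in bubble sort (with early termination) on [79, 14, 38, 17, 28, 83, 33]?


Algorithm: bubble sort (with early termination)
Input: [79, 14, 38, 17, 28, 83, 33]
Sorted: [14, 17, 28, 33, 38, 79, 83]

18


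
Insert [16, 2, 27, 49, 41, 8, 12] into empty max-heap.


Insert 16: [16]
Insert 2: [16, 2]
Insert 27: [27, 2, 16]
Insert 49: [49, 27, 16, 2]
Insert 41: [49, 41, 16, 2, 27]
Insert 8: [49, 41, 16, 2, 27, 8]
Insert 12: [49, 41, 16, 2, 27, 8, 12]

Final heap: [49, 41, 16, 2, 27, 8, 12]


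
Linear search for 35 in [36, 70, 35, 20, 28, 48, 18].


i=0: 36!=35
i=1: 70!=35
i=2: 35==35 found!

Found at 2, 3 comps


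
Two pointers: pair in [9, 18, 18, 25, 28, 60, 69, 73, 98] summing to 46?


lo=0(9)+hi=8(98)=107
lo=0(9)+hi=7(73)=82
lo=0(9)+hi=6(69)=78
lo=0(9)+hi=5(60)=69
lo=0(9)+hi=4(28)=37
lo=1(18)+hi=4(28)=46

Yes: 18+28=46


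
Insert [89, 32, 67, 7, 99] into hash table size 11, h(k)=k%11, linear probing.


Insert 89: h=1 -> slot 1
Insert 32: h=10 -> slot 10
Insert 67: h=1, 1 probes -> slot 2
Insert 7: h=7 -> slot 7
Insert 99: h=0 -> slot 0

Table: [99, 89, 67, None, None, None, None, 7, None, None, 32]


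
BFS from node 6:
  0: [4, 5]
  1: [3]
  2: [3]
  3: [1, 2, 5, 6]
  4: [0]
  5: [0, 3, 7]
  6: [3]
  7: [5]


Visit 6, enqueue [3]
Visit 3, enqueue [1, 2, 5]
Visit 1, enqueue []
Visit 2, enqueue []
Visit 5, enqueue [0, 7]
Visit 0, enqueue [4]
Visit 7, enqueue []
Visit 4, enqueue []

BFS order: [6, 3, 1, 2, 5, 0, 7, 4]


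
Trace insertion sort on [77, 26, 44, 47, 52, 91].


Initial: [77, 26, 44, 47, 52, 91]
Insert 26: [26, 77, 44, 47, 52, 91]
Insert 44: [26, 44, 77, 47, 52, 91]
Insert 47: [26, 44, 47, 77, 52, 91]
Insert 52: [26, 44, 47, 52, 77, 91]
Insert 91: [26, 44, 47, 52, 77, 91]

Sorted: [26, 44, 47, 52, 77, 91]


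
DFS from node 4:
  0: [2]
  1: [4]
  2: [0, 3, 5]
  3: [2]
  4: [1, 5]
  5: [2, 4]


Visit 4, push [5, 1]
Visit 1, push []
Visit 5, push [2]
Visit 2, push [3, 0]
Visit 0, push []
Visit 3, push []

DFS order: [4, 1, 5, 2, 0, 3]


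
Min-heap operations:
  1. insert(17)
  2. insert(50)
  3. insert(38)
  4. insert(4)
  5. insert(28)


insert(17) -> [17]
insert(50) -> [17, 50]
insert(38) -> [17, 50, 38]
insert(4) -> [4, 17, 38, 50]
insert(28) -> [4, 17, 38, 50, 28]

Final heap: [4, 17, 38, 50, 28]


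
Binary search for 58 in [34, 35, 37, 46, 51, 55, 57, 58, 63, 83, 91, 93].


Step 1: lo=0, hi=11, mid=5, val=55
Step 2: lo=6, hi=11, mid=8, val=63
Step 3: lo=6, hi=7, mid=6, val=57
Step 4: lo=7, hi=7, mid=7, val=58

Found at index 7


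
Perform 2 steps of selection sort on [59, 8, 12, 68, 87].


Initial: [59, 8, 12, 68, 87]
Step 1: min=8 at 1
  Swap: [8, 59, 12, 68, 87]
Step 2: min=12 at 2
  Swap: [8, 12, 59, 68, 87]

After 2 steps: [8, 12, 59, 68, 87]


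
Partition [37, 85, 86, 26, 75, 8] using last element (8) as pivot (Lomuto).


Pivot: 8
Place pivot at 0: [8, 85, 86, 26, 75, 37]

Partitioned: [8, 85, 86, 26, 75, 37]


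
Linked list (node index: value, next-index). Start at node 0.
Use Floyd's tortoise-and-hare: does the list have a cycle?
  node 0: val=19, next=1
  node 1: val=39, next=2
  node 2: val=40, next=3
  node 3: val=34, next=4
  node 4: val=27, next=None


Floyd's tortoise (slow, +1) and hare (fast, +2):
  init: slow=0, fast=0
  step 1: slow=1, fast=2
  step 2: slow=2, fast=4
  step 3: fast -> None, no cycle

Cycle: no


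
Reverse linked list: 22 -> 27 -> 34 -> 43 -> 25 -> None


Step 1: curr=22, set curr.next=prev(None) | reversed so far: 22
Step 2: curr=27, set curr.next=prev(22) | reversed so far: 27 -> 22
Step 3: curr=34, set curr.next=prev(27) | reversed so far: 34 -> 27 -> 22
Step 4: curr=43, set curr.next=prev(34) | reversed so far: 43 -> 34 -> 27 -> 22
Step 5: curr=25, set curr.next=prev(43) | reversed so far: 25 -> 43 -> 34 -> 27 -> 22

25 -> 43 -> 34 -> 27 -> 22 -> None


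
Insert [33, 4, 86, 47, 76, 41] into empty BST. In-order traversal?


Insert 33: root
Insert 4: L from 33
Insert 86: R from 33
Insert 47: R from 33 -> L from 86
Insert 76: R from 33 -> L from 86 -> R from 47
Insert 41: R from 33 -> L from 86 -> L from 47

In-order: [4, 33, 41, 47, 76, 86]


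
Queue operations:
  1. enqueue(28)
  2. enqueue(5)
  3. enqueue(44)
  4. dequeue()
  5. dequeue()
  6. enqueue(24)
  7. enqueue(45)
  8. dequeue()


enqueue(28) -> [28]
enqueue(5) -> [28, 5]
enqueue(44) -> [28, 5, 44]
dequeue()->28, [5, 44]
dequeue()->5, [44]
enqueue(24) -> [44, 24]
enqueue(45) -> [44, 24, 45]
dequeue()->44, [24, 45]

Final queue: [24, 45]


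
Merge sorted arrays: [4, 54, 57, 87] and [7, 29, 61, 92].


Take 4 from A
Take 7 from B
Take 29 from B
Take 54 from A
Take 57 from A
Take 61 from B
Take 87 from A

Merged: [4, 7, 29, 54, 57, 61, 87, 92]


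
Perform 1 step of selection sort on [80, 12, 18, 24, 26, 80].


Initial: [80, 12, 18, 24, 26, 80]
Step 1: min=12 at 1
  Swap: [12, 80, 18, 24, 26, 80]

After 1 step: [12, 80, 18, 24, 26, 80]


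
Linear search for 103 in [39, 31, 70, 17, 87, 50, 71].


i=0: 39!=103
i=1: 31!=103
i=2: 70!=103
i=3: 17!=103
i=4: 87!=103
i=5: 50!=103
i=6: 71!=103

Not found, 7 comps


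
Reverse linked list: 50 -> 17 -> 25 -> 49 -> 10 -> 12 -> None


Step 1: curr=50, set curr.next=prev(None) | reversed so far: 50
Step 2: curr=17, set curr.next=prev(50) | reversed so far: 17 -> 50
Step 3: curr=25, set curr.next=prev(17) | reversed so far: 25 -> 17 -> 50
Step 4: curr=49, set curr.next=prev(25) | reversed so far: 49 -> 25 -> 17 -> 50
Step 5: curr=10, set curr.next=prev(49) | reversed so far: 10 -> 49 -> 25 -> 17 -> 50
Step 6: curr=12, set curr.next=prev(10) | reversed so far: 12 -> 10 -> 49 -> 25 -> 17 -> 50

12 -> 10 -> 49 -> 25 -> 17 -> 50 -> None


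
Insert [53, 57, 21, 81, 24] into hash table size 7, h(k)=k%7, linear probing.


Insert 53: h=4 -> slot 4
Insert 57: h=1 -> slot 1
Insert 21: h=0 -> slot 0
Insert 81: h=4, 1 probes -> slot 5
Insert 24: h=3 -> slot 3

Table: [21, 57, None, 24, 53, 81, None]


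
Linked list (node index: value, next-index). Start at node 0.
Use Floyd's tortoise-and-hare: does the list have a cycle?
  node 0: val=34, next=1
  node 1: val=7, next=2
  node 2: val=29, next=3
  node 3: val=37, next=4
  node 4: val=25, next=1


Floyd's tortoise (slow, +1) and hare (fast, +2):
  init: slow=0, fast=0
  step 1: slow=1, fast=2
  step 2: slow=2, fast=4
  step 3: slow=3, fast=2
  step 4: slow=4, fast=4
  slow == fast at node 4: cycle detected

Cycle: yes


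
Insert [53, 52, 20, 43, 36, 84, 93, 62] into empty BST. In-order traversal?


Insert 53: root
Insert 52: L from 53
Insert 20: L from 53 -> L from 52
Insert 43: L from 53 -> L from 52 -> R from 20
Insert 36: L from 53 -> L from 52 -> R from 20 -> L from 43
Insert 84: R from 53
Insert 93: R from 53 -> R from 84
Insert 62: R from 53 -> L from 84

In-order: [20, 36, 43, 52, 53, 62, 84, 93]


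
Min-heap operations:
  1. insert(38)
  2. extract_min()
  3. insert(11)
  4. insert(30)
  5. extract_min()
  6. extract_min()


insert(38) -> [38]
extract_min()->38, []
insert(11) -> [11]
insert(30) -> [11, 30]
extract_min()->11, [30]
extract_min()->30, []

Final heap: []


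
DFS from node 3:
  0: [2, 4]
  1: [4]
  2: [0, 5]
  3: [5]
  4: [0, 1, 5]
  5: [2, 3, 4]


Visit 3, push [5]
Visit 5, push [4, 2]
Visit 2, push [0]
Visit 0, push [4]
Visit 4, push [1]
Visit 1, push []

DFS order: [3, 5, 2, 0, 4, 1]


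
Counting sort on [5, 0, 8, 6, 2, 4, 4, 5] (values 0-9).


Input: [5, 0, 8, 6, 2, 4, 4, 5]
Counts: [1, 0, 1, 0, 2, 2, 1, 0, 1, 0]

Sorted: [0, 2, 4, 4, 5, 5, 6, 8]


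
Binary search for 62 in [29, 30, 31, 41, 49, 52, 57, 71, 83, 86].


Step 1: lo=0, hi=9, mid=4, val=49
Step 2: lo=5, hi=9, mid=7, val=71
Step 3: lo=5, hi=6, mid=5, val=52
Step 4: lo=6, hi=6, mid=6, val=57

Not found


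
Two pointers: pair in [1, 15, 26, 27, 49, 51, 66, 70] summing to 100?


lo=0(1)+hi=7(70)=71
lo=1(15)+hi=7(70)=85
lo=2(26)+hi=7(70)=96
lo=3(27)+hi=7(70)=97
lo=4(49)+hi=7(70)=119
lo=4(49)+hi=6(66)=115
lo=4(49)+hi=5(51)=100

Yes: 49+51=100


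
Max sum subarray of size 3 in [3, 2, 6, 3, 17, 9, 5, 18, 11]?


[0:3]: 11
[1:4]: 11
[2:5]: 26
[3:6]: 29
[4:7]: 31
[5:8]: 32
[6:9]: 34

Max: 34 at [6:9]


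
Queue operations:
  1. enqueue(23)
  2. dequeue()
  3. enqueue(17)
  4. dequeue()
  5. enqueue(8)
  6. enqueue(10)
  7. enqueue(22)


enqueue(23) -> [23]
dequeue()->23, []
enqueue(17) -> [17]
dequeue()->17, []
enqueue(8) -> [8]
enqueue(10) -> [8, 10]
enqueue(22) -> [8, 10, 22]

Final queue: [8, 10, 22]


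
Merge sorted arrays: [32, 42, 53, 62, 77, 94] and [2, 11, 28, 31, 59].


Take 2 from B
Take 11 from B
Take 28 from B
Take 31 from B
Take 32 from A
Take 42 from A
Take 53 from A
Take 59 from B

Merged: [2, 11, 28, 31, 32, 42, 53, 59, 62, 77, 94]


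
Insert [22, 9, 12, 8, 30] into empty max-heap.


Insert 22: [22]
Insert 9: [22, 9]
Insert 12: [22, 9, 12]
Insert 8: [22, 9, 12, 8]
Insert 30: [30, 22, 12, 8, 9]

Final heap: [30, 22, 12, 8, 9]


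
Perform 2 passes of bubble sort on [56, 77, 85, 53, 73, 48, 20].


Initial: [56, 77, 85, 53, 73, 48, 20]
Pass 1: [56, 77, 53, 73, 48, 20, 85] (4 swaps)
Pass 2: [56, 53, 73, 48, 20, 77, 85] (4 swaps)

After 2 passes: [56, 53, 73, 48, 20, 77, 85]


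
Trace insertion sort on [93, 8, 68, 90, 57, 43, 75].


Initial: [93, 8, 68, 90, 57, 43, 75]
Insert 8: [8, 93, 68, 90, 57, 43, 75]
Insert 68: [8, 68, 93, 90, 57, 43, 75]
Insert 90: [8, 68, 90, 93, 57, 43, 75]
Insert 57: [8, 57, 68, 90, 93, 43, 75]
Insert 43: [8, 43, 57, 68, 90, 93, 75]
Insert 75: [8, 43, 57, 68, 75, 90, 93]

Sorted: [8, 43, 57, 68, 75, 90, 93]


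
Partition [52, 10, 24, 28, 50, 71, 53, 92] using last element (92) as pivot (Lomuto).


Pivot: 92
  52 <= 92: advance i (no swap)
  10 <= 92: advance i (no swap)
  24 <= 92: advance i (no swap)
  28 <= 92: advance i (no swap)
  50 <= 92: advance i (no swap)
  71 <= 92: advance i (no swap)
  53 <= 92: advance i (no swap)
Place pivot at 7: [52, 10, 24, 28, 50, 71, 53, 92]

Partitioned: [52, 10, 24, 28, 50, 71, 53, 92]


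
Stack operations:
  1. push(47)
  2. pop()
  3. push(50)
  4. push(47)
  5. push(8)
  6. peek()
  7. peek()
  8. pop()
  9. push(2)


push(47) -> [47]
pop()->47, []
push(50) -> [50]
push(47) -> [50, 47]
push(8) -> [50, 47, 8]
peek()->8
peek()->8
pop()->8, [50, 47]
push(2) -> [50, 47, 2]

Final stack: [50, 47, 2]


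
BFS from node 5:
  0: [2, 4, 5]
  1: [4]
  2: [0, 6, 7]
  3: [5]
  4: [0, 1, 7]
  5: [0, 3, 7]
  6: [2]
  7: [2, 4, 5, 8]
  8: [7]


Visit 5, enqueue [0, 3, 7]
Visit 0, enqueue [2, 4]
Visit 3, enqueue []
Visit 7, enqueue [8]
Visit 2, enqueue [6]
Visit 4, enqueue [1]
Visit 8, enqueue []
Visit 6, enqueue []
Visit 1, enqueue []

BFS order: [5, 0, 3, 7, 2, 4, 8, 6, 1]


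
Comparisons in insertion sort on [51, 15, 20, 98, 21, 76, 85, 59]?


Algorithm: insertion sort
Input: [51, 15, 20, 98, 21, 76, 85, 59]
Sorted: [15, 20, 21, 51, 59, 76, 85, 98]

15


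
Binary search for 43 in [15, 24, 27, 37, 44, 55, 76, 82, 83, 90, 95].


Step 1: lo=0, hi=10, mid=5, val=55
Step 2: lo=0, hi=4, mid=2, val=27
Step 3: lo=3, hi=4, mid=3, val=37
Step 4: lo=4, hi=4, mid=4, val=44

Not found


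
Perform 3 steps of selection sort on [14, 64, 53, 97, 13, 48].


Initial: [14, 64, 53, 97, 13, 48]
Step 1: min=13 at 4
  Swap: [13, 64, 53, 97, 14, 48]
Step 2: min=14 at 4
  Swap: [13, 14, 53, 97, 64, 48]
Step 3: min=48 at 5
  Swap: [13, 14, 48, 97, 64, 53]

After 3 steps: [13, 14, 48, 97, 64, 53]


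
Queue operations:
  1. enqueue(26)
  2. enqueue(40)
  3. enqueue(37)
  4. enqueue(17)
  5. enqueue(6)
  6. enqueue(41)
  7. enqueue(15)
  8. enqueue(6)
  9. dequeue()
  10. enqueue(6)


enqueue(26) -> [26]
enqueue(40) -> [26, 40]
enqueue(37) -> [26, 40, 37]
enqueue(17) -> [26, 40, 37, 17]
enqueue(6) -> [26, 40, 37, 17, 6]
enqueue(41) -> [26, 40, 37, 17, 6, 41]
enqueue(15) -> [26, 40, 37, 17, 6, 41, 15]
enqueue(6) -> [26, 40, 37, 17, 6, 41, 15, 6]
dequeue()->26, [40, 37, 17, 6, 41, 15, 6]
enqueue(6) -> [40, 37, 17, 6, 41, 15, 6, 6]

Final queue: [40, 37, 17, 6, 41, 15, 6, 6]


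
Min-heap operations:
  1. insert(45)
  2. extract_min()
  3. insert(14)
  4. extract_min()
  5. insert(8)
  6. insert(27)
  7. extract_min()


insert(45) -> [45]
extract_min()->45, []
insert(14) -> [14]
extract_min()->14, []
insert(8) -> [8]
insert(27) -> [8, 27]
extract_min()->8, [27]

Final heap: [27]


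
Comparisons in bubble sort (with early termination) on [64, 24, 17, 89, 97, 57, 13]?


Algorithm: bubble sort (with early termination)
Input: [64, 24, 17, 89, 97, 57, 13]
Sorted: [13, 17, 24, 57, 64, 89, 97]

21


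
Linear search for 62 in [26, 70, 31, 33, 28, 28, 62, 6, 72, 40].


i=0: 26!=62
i=1: 70!=62
i=2: 31!=62
i=3: 33!=62
i=4: 28!=62
i=5: 28!=62
i=6: 62==62 found!

Found at 6, 7 comps


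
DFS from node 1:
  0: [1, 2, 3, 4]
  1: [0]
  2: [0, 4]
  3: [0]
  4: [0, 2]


Visit 1, push [0]
Visit 0, push [4, 3, 2]
Visit 2, push [4]
Visit 4, push []
Visit 3, push []

DFS order: [1, 0, 2, 4, 3]


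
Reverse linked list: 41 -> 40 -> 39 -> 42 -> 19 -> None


Step 1: curr=41, set curr.next=prev(None) | reversed so far: 41
Step 2: curr=40, set curr.next=prev(41) | reversed so far: 40 -> 41
Step 3: curr=39, set curr.next=prev(40) | reversed so far: 39 -> 40 -> 41
Step 4: curr=42, set curr.next=prev(39) | reversed so far: 42 -> 39 -> 40 -> 41
Step 5: curr=19, set curr.next=prev(42) | reversed so far: 19 -> 42 -> 39 -> 40 -> 41

19 -> 42 -> 39 -> 40 -> 41 -> None


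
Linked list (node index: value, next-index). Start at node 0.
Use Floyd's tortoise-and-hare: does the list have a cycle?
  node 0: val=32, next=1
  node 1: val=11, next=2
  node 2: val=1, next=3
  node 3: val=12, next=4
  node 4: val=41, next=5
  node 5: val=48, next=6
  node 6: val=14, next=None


Floyd's tortoise (slow, +1) and hare (fast, +2):
  init: slow=0, fast=0
  step 1: slow=1, fast=2
  step 2: slow=2, fast=4
  step 3: slow=3, fast=6
  step 4: fast -> None, no cycle

Cycle: no


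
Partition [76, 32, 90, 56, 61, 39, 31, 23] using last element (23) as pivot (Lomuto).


Pivot: 23
Place pivot at 0: [23, 32, 90, 56, 61, 39, 31, 76]

Partitioned: [23, 32, 90, 56, 61, 39, 31, 76]


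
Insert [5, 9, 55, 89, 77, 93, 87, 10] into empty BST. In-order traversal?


Insert 5: root
Insert 9: R from 5
Insert 55: R from 5 -> R from 9
Insert 89: R from 5 -> R from 9 -> R from 55
Insert 77: R from 5 -> R from 9 -> R from 55 -> L from 89
Insert 93: R from 5 -> R from 9 -> R from 55 -> R from 89
Insert 87: R from 5 -> R from 9 -> R from 55 -> L from 89 -> R from 77
Insert 10: R from 5 -> R from 9 -> L from 55

In-order: [5, 9, 10, 55, 77, 87, 89, 93]


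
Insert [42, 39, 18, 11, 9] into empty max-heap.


Insert 42: [42]
Insert 39: [42, 39]
Insert 18: [42, 39, 18]
Insert 11: [42, 39, 18, 11]
Insert 9: [42, 39, 18, 11, 9]

Final heap: [42, 39, 18, 11, 9]


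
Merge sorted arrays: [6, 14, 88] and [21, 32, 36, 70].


Take 6 from A
Take 14 from A
Take 21 from B
Take 32 from B
Take 36 from B
Take 70 from B

Merged: [6, 14, 21, 32, 36, 70, 88]


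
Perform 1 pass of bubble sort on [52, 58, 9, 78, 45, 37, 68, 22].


Initial: [52, 58, 9, 78, 45, 37, 68, 22]
Pass 1: [52, 9, 58, 45, 37, 68, 22, 78] (5 swaps)

After 1 pass: [52, 9, 58, 45, 37, 68, 22, 78]


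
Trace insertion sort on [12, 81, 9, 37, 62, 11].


Initial: [12, 81, 9, 37, 62, 11]
Insert 81: [12, 81, 9, 37, 62, 11]
Insert 9: [9, 12, 81, 37, 62, 11]
Insert 37: [9, 12, 37, 81, 62, 11]
Insert 62: [9, 12, 37, 62, 81, 11]
Insert 11: [9, 11, 12, 37, 62, 81]

Sorted: [9, 11, 12, 37, 62, 81]


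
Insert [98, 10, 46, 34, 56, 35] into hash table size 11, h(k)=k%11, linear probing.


Insert 98: h=10 -> slot 10
Insert 10: h=10, 1 probes -> slot 0
Insert 46: h=2 -> slot 2
Insert 34: h=1 -> slot 1
Insert 56: h=1, 2 probes -> slot 3
Insert 35: h=2, 2 probes -> slot 4

Table: [10, 34, 46, 56, 35, None, None, None, None, None, 98]


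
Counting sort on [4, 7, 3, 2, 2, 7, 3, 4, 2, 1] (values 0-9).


Input: [4, 7, 3, 2, 2, 7, 3, 4, 2, 1]
Counts: [0, 1, 3, 2, 2, 0, 0, 2, 0, 0]

Sorted: [1, 2, 2, 2, 3, 3, 4, 4, 7, 7]


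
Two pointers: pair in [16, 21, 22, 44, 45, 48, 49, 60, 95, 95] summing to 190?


lo=0(16)+hi=9(95)=111
lo=1(21)+hi=9(95)=116
lo=2(22)+hi=9(95)=117
lo=3(44)+hi=9(95)=139
lo=4(45)+hi=9(95)=140
lo=5(48)+hi=9(95)=143
lo=6(49)+hi=9(95)=144
lo=7(60)+hi=9(95)=155
lo=8(95)+hi=9(95)=190

Yes: 95+95=190


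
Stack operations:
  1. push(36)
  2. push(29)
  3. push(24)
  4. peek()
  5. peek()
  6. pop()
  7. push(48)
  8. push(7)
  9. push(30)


push(36) -> [36]
push(29) -> [36, 29]
push(24) -> [36, 29, 24]
peek()->24
peek()->24
pop()->24, [36, 29]
push(48) -> [36, 29, 48]
push(7) -> [36, 29, 48, 7]
push(30) -> [36, 29, 48, 7, 30]

Final stack: [36, 29, 48, 7, 30]


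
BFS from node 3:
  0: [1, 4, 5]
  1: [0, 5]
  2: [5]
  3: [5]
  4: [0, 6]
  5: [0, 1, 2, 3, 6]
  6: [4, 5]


Visit 3, enqueue [5]
Visit 5, enqueue [0, 1, 2, 6]
Visit 0, enqueue [4]
Visit 1, enqueue []
Visit 2, enqueue []
Visit 6, enqueue []
Visit 4, enqueue []

BFS order: [3, 5, 0, 1, 2, 6, 4]


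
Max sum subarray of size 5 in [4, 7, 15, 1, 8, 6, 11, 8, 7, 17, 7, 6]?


[0:5]: 35
[1:6]: 37
[2:7]: 41
[3:8]: 34
[4:9]: 40
[5:10]: 49
[6:11]: 50
[7:12]: 45

Max: 50 at [6:11]


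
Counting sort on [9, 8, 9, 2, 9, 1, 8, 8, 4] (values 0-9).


Input: [9, 8, 9, 2, 9, 1, 8, 8, 4]
Counts: [0, 1, 1, 0, 1, 0, 0, 0, 3, 3]

Sorted: [1, 2, 4, 8, 8, 8, 9, 9, 9]


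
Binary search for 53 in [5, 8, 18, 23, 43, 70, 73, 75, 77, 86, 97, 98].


Step 1: lo=0, hi=11, mid=5, val=70
Step 2: lo=0, hi=4, mid=2, val=18
Step 3: lo=3, hi=4, mid=3, val=23
Step 4: lo=4, hi=4, mid=4, val=43

Not found


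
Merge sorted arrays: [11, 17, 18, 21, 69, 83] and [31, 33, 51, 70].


Take 11 from A
Take 17 from A
Take 18 from A
Take 21 from A
Take 31 from B
Take 33 from B
Take 51 from B
Take 69 from A
Take 70 from B

Merged: [11, 17, 18, 21, 31, 33, 51, 69, 70, 83]


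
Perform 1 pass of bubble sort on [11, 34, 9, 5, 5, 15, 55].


Initial: [11, 34, 9, 5, 5, 15, 55]
Pass 1: [11, 9, 5, 5, 15, 34, 55] (4 swaps)

After 1 pass: [11, 9, 5, 5, 15, 34, 55]


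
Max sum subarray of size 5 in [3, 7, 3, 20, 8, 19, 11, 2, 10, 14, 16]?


[0:5]: 41
[1:6]: 57
[2:7]: 61
[3:8]: 60
[4:9]: 50
[5:10]: 56
[6:11]: 53

Max: 61 at [2:7]


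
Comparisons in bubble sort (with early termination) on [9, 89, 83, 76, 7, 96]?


Algorithm: bubble sort (with early termination)
Input: [9, 89, 83, 76, 7, 96]
Sorted: [7, 9, 76, 83, 89, 96]

15


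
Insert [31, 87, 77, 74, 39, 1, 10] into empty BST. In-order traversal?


Insert 31: root
Insert 87: R from 31
Insert 77: R from 31 -> L from 87
Insert 74: R from 31 -> L from 87 -> L from 77
Insert 39: R from 31 -> L from 87 -> L from 77 -> L from 74
Insert 1: L from 31
Insert 10: L from 31 -> R from 1

In-order: [1, 10, 31, 39, 74, 77, 87]


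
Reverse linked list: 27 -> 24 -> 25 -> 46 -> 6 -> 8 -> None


Step 1: curr=27, set curr.next=prev(None) | reversed so far: 27
Step 2: curr=24, set curr.next=prev(27) | reversed so far: 24 -> 27
Step 3: curr=25, set curr.next=prev(24) | reversed so far: 25 -> 24 -> 27
Step 4: curr=46, set curr.next=prev(25) | reversed so far: 46 -> 25 -> 24 -> 27
Step 5: curr=6, set curr.next=prev(46) | reversed so far: 6 -> 46 -> 25 -> 24 -> 27
Step 6: curr=8, set curr.next=prev(6) | reversed so far: 8 -> 6 -> 46 -> 25 -> 24 -> 27

8 -> 6 -> 46 -> 25 -> 24 -> 27 -> None


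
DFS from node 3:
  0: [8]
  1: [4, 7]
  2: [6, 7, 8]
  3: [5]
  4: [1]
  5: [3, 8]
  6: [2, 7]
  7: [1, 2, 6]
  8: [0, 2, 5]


Visit 3, push [5]
Visit 5, push [8]
Visit 8, push [2, 0]
Visit 0, push []
Visit 2, push [7, 6]
Visit 6, push [7]
Visit 7, push [1]
Visit 1, push [4]
Visit 4, push []

DFS order: [3, 5, 8, 0, 2, 6, 7, 1, 4]


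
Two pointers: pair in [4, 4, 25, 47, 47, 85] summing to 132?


lo=0(4)+hi=5(85)=89
lo=1(4)+hi=5(85)=89
lo=2(25)+hi=5(85)=110
lo=3(47)+hi=5(85)=132

Yes: 47+85=132


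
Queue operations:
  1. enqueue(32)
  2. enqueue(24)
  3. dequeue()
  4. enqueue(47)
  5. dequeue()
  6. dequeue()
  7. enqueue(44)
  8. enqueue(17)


enqueue(32) -> [32]
enqueue(24) -> [32, 24]
dequeue()->32, [24]
enqueue(47) -> [24, 47]
dequeue()->24, [47]
dequeue()->47, []
enqueue(44) -> [44]
enqueue(17) -> [44, 17]

Final queue: [44, 17]


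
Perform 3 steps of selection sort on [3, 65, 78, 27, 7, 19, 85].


Initial: [3, 65, 78, 27, 7, 19, 85]
Step 1: min=3 at 0
  Swap: [3, 65, 78, 27, 7, 19, 85]
Step 2: min=7 at 4
  Swap: [3, 7, 78, 27, 65, 19, 85]
Step 3: min=19 at 5
  Swap: [3, 7, 19, 27, 65, 78, 85]

After 3 steps: [3, 7, 19, 27, 65, 78, 85]


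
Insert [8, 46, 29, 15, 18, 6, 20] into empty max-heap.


Insert 8: [8]
Insert 46: [46, 8]
Insert 29: [46, 8, 29]
Insert 15: [46, 15, 29, 8]
Insert 18: [46, 18, 29, 8, 15]
Insert 6: [46, 18, 29, 8, 15, 6]
Insert 20: [46, 18, 29, 8, 15, 6, 20]

Final heap: [46, 18, 29, 8, 15, 6, 20]


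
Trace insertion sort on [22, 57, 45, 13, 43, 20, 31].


Initial: [22, 57, 45, 13, 43, 20, 31]
Insert 57: [22, 57, 45, 13, 43, 20, 31]
Insert 45: [22, 45, 57, 13, 43, 20, 31]
Insert 13: [13, 22, 45, 57, 43, 20, 31]
Insert 43: [13, 22, 43, 45, 57, 20, 31]
Insert 20: [13, 20, 22, 43, 45, 57, 31]
Insert 31: [13, 20, 22, 31, 43, 45, 57]

Sorted: [13, 20, 22, 31, 43, 45, 57]


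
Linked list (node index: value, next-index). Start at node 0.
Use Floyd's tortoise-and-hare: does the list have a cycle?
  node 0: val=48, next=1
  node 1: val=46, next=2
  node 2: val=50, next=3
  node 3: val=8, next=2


Floyd's tortoise (slow, +1) and hare (fast, +2):
  init: slow=0, fast=0
  step 1: slow=1, fast=2
  step 2: slow=2, fast=2
  slow == fast at node 2: cycle detected

Cycle: yes


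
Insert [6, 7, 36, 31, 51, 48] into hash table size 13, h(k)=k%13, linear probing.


Insert 6: h=6 -> slot 6
Insert 7: h=7 -> slot 7
Insert 36: h=10 -> slot 10
Insert 31: h=5 -> slot 5
Insert 51: h=12 -> slot 12
Insert 48: h=9 -> slot 9

Table: [None, None, None, None, None, 31, 6, 7, None, 48, 36, None, 51]


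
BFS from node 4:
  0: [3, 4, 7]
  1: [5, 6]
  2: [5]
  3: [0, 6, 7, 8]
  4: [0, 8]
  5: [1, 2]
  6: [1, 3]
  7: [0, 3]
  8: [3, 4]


Visit 4, enqueue [0, 8]
Visit 0, enqueue [3, 7]
Visit 8, enqueue []
Visit 3, enqueue [6]
Visit 7, enqueue []
Visit 6, enqueue [1]
Visit 1, enqueue [5]
Visit 5, enqueue [2]
Visit 2, enqueue []

BFS order: [4, 0, 8, 3, 7, 6, 1, 5, 2]


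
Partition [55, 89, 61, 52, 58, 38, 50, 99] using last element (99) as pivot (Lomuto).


Pivot: 99
  55 <= 99: advance i (no swap)
  89 <= 99: advance i (no swap)
  61 <= 99: advance i (no swap)
  52 <= 99: advance i (no swap)
  58 <= 99: advance i (no swap)
  38 <= 99: advance i (no swap)
  50 <= 99: advance i (no swap)
Place pivot at 7: [55, 89, 61, 52, 58, 38, 50, 99]

Partitioned: [55, 89, 61, 52, 58, 38, 50, 99]


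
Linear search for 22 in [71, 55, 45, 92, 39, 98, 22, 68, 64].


i=0: 71!=22
i=1: 55!=22
i=2: 45!=22
i=3: 92!=22
i=4: 39!=22
i=5: 98!=22
i=6: 22==22 found!

Found at 6, 7 comps


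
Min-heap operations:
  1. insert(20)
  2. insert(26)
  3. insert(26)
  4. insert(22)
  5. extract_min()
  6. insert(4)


insert(20) -> [20]
insert(26) -> [20, 26]
insert(26) -> [20, 26, 26]
insert(22) -> [20, 22, 26, 26]
extract_min()->20, [22, 26, 26]
insert(4) -> [4, 22, 26, 26]

Final heap: [4, 22, 26, 26]


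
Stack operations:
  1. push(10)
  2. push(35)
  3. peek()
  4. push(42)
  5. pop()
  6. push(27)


push(10) -> [10]
push(35) -> [10, 35]
peek()->35
push(42) -> [10, 35, 42]
pop()->42, [10, 35]
push(27) -> [10, 35, 27]

Final stack: [10, 35, 27]


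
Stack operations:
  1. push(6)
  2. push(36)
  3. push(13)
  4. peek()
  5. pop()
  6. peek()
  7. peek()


push(6) -> [6]
push(36) -> [6, 36]
push(13) -> [6, 36, 13]
peek()->13
pop()->13, [6, 36]
peek()->36
peek()->36

Final stack: [6, 36]


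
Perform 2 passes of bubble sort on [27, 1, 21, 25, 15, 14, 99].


Initial: [27, 1, 21, 25, 15, 14, 99]
Pass 1: [1, 21, 25, 15, 14, 27, 99] (5 swaps)
Pass 2: [1, 21, 15, 14, 25, 27, 99] (2 swaps)

After 2 passes: [1, 21, 15, 14, 25, 27, 99]


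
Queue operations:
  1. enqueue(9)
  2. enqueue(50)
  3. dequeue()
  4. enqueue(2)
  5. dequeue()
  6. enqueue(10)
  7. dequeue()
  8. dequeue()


enqueue(9) -> [9]
enqueue(50) -> [9, 50]
dequeue()->9, [50]
enqueue(2) -> [50, 2]
dequeue()->50, [2]
enqueue(10) -> [2, 10]
dequeue()->2, [10]
dequeue()->10, []

Final queue: []


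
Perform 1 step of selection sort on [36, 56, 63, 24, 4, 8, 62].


Initial: [36, 56, 63, 24, 4, 8, 62]
Step 1: min=4 at 4
  Swap: [4, 56, 63, 24, 36, 8, 62]

After 1 step: [4, 56, 63, 24, 36, 8, 62]


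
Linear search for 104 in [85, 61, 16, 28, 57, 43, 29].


i=0: 85!=104
i=1: 61!=104
i=2: 16!=104
i=3: 28!=104
i=4: 57!=104
i=5: 43!=104
i=6: 29!=104

Not found, 7 comps


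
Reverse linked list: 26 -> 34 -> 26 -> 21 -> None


Step 1: curr=26, set curr.next=prev(None) | reversed so far: 26
Step 2: curr=34, set curr.next=prev(26) | reversed so far: 34 -> 26
Step 3: curr=26, set curr.next=prev(34) | reversed so far: 26 -> 34 -> 26
Step 4: curr=21, set curr.next=prev(26) | reversed so far: 21 -> 26 -> 34 -> 26

21 -> 26 -> 34 -> 26 -> None


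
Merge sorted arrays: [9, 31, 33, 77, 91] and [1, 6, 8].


Take 1 from B
Take 6 from B
Take 8 from B

Merged: [1, 6, 8, 9, 31, 33, 77, 91]


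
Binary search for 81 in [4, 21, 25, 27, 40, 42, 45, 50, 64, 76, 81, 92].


Step 1: lo=0, hi=11, mid=5, val=42
Step 2: lo=6, hi=11, mid=8, val=64
Step 3: lo=9, hi=11, mid=10, val=81

Found at index 10


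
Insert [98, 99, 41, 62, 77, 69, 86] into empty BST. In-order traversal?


Insert 98: root
Insert 99: R from 98
Insert 41: L from 98
Insert 62: L from 98 -> R from 41
Insert 77: L from 98 -> R from 41 -> R from 62
Insert 69: L from 98 -> R from 41 -> R from 62 -> L from 77
Insert 86: L from 98 -> R from 41 -> R from 62 -> R from 77

In-order: [41, 62, 69, 77, 86, 98, 99]


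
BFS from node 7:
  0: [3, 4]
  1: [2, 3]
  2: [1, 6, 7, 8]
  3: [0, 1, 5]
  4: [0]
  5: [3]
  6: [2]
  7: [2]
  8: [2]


Visit 7, enqueue [2]
Visit 2, enqueue [1, 6, 8]
Visit 1, enqueue [3]
Visit 6, enqueue []
Visit 8, enqueue []
Visit 3, enqueue [0, 5]
Visit 0, enqueue [4]
Visit 5, enqueue []
Visit 4, enqueue []

BFS order: [7, 2, 1, 6, 8, 3, 0, 5, 4]


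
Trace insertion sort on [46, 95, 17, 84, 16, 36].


Initial: [46, 95, 17, 84, 16, 36]
Insert 95: [46, 95, 17, 84, 16, 36]
Insert 17: [17, 46, 95, 84, 16, 36]
Insert 84: [17, 46, 84, 95, 16, 36]
Insert 16: [16, 17, 46, 84, 95, 36]
Insert 36: [16, 17, 36, 46, 84, 95]

Sorted: [16, 17, 36, 46, 84, 95]


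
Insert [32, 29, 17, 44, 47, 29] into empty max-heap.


Insert 32: [32]
Insert 29: [32, 29]
Insert 17: [32, 29, 17]
Insert 44: [44, 32, 17, 29]
Insert 47: [47, 44, 17, 29, 32]
Insert 29: [47, 44, 29, 29, 32, 17]

Final heap: [47, 44, 29, 29, 32, 17]


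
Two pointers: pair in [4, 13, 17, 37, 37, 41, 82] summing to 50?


lo=0(4)+hi=6(82)=86
lo=0(4)+hi=5(41)=45
lo=1(13)+hi=5(41)=54
lo=1(13)+hi=4(37)=50

Yes: 13+37=50


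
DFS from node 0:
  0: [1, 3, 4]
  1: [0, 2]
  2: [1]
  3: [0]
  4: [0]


Visit 0, push [4, 3, 1]
Visit 1, push [2]
Visit 2, push []
Visit 3, push []
Visit 4, push []

DFS order: [0, 1, 2, 3, 4]


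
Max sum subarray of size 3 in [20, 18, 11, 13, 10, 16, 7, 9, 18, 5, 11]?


[0:3]: 49
[1:4]: 42
[2:5]: 34
[3:6]: 39
[4:7]: 33
[5:8]: 32
[6:9]: 34
[7:10]: 32
[8:11]: 34

Max: 49 at [0:3]


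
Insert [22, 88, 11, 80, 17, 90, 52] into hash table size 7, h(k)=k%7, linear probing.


Insert 22: h=1 -> slot 1
Insert 88: h=4 -> slot 4
Insert 11: h=4, 1 probes -> slot 5
Insert 80: h=3 -> slot 3
Insert 17: h=3, 3 probes -> slot 6
Insert 90: h=6, 1 probes -> slot 0
Insert 52: h=3, 6 probes -> slot 2

Table: [90, 22, 52, 80, 88, 11, 17]


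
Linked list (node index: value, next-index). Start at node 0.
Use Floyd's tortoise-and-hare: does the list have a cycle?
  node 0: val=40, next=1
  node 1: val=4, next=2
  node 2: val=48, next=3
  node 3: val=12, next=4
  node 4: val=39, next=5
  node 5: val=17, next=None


Floyd's tortoise (slow, +1) and hare (fast, +2):
  init: slow=0, fast=0
  step 1: slow=1, fast=2
  step 2: slow=2, fast=4
  step 3: fast 4->5->None, no cycle

Cycle: no


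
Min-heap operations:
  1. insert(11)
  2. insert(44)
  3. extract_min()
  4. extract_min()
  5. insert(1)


insert(11) -> [11]
insert(44) -> [11, 44]
extract_min()->11, [44]
extract_min()->44, []
insert(1) -> [1]

Final heap: [1]


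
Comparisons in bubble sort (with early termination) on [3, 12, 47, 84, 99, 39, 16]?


Algorithm: bubble sort (with early termination)
Input: [3, 12, 47, 84, 99, 39, 16]
Sorted: [3, 12, 16, 39, 47, 84, 99]

20


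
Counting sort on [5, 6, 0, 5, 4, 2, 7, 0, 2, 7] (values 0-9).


Input: [5, 6, 0, 5, 4, 2, 7, 0, 2, 7]
Counts: [2, 0, 2, 0, 1, 2, 1, 2, 0, 0]

Sorted: [0, 0, 2, 2, 4, 5, 5, 6, 7, 7]


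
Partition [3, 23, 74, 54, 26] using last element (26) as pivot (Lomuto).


Pivot: 26
  3 <= 26: advance i (no swap)
  23 <= 26: advance i (no swap)
Place pivot at 2: [3, 23, 26, 54, 74]

Partitioned: [3, 23, 26, 54, 74]


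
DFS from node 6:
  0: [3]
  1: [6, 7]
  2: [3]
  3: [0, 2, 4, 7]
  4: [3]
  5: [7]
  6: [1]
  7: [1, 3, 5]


Visit 6, push [1]
Visit 1, push [7]
Visit 7, push [5, 3]
Visit 3, push [4, 2, 0]
Visit 0, push []
Visit 2, push []
Visit 4, push []
Visit 5, push []

DFS order: [6, 1, 7, 3, 0, 2, 4, 5]


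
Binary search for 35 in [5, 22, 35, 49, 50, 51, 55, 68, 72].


Step 1: lo=0, hi=8, mid=4, val=50
Step 2: lo=0, hi=3, mid=1, val=22
Step 3: lo=2, hi=3, mid=2, val=35

Found at index 2


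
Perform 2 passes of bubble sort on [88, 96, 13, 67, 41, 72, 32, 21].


Initial: [88, 96, 13, 67, 41, 72, 32, 21]
Pass 1: [88, 13, 67, 41, 72, 32, 21, 96] (6 swaps)
Pass 2: [13, 67, 41, 72, 32, 21, 88, 96] (6 swaps)

After 2 passes: [13, 67, 41, 72, 32, 21, 88, 96]


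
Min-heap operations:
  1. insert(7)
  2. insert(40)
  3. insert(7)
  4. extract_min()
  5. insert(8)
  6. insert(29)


insert(7) -> [7]
insert(40) -> [7, 40]
insert(7) -> [7, 40, 7]
extract_min()->7, [7, 40]
insert(8) -> [7, 40, 8]
insert(29) -> [7, 29, 8, 40]

Final heap: [7, 29, 8, 40]


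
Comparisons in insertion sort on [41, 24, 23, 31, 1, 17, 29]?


Algorithm: insertion sort
Input: [41, 24, 23, 31, 1, 17, 29]
Sorted: [1, 17, 23, 24, 29, 31, 41]

17


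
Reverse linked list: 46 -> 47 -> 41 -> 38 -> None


Step 1: curr=46, set curr.next=prev(None) | reversed so far: 46
Step 2: curr=47, set curr.next=prev(46) | reversed so far: 47 -> 46
Step 3: curr=41, set curr.next=prev(47) | reversed so far: 41 -> 47 -> 46
Step 4: curr=38, set curr.next=prev(41) | reversed so far: 38 -> 41 -> 47 -> 46

38 -> 41 -> 47 -> 46 -> None
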